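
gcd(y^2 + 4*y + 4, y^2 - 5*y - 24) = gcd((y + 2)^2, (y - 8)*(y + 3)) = 1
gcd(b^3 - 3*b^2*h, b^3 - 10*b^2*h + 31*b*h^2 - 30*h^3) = b - 3*h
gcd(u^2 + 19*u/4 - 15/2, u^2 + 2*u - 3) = 1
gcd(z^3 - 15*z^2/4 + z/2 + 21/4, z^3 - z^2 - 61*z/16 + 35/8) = z - 7/4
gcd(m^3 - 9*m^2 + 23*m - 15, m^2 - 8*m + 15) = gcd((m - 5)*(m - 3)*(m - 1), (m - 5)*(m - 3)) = m^2 - 8*m + 15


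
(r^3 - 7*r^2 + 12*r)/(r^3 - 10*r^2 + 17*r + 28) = r*(r - 3)/(r^2 - 6*r - 7)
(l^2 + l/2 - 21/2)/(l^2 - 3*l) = (l + 7/2)/l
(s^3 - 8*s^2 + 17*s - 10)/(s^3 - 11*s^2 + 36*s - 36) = (s^2 - 6*s + 5)/(s^2 - 9*s + 18)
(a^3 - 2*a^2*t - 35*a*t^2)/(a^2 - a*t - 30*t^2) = a*(-a + 7*t)/(-a + 6*t)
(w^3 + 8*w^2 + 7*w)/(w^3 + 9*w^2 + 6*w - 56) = w*(w + 1)/(w^2 + 2*w - 8)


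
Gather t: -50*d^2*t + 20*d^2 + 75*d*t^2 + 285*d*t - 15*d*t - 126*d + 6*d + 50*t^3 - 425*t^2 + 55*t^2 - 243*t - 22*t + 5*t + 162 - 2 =20*d^2 - 120*d + 50*t^3 + t^2*(75*d - 370) + t*(-50*d^2 + 270*d - 260) + 160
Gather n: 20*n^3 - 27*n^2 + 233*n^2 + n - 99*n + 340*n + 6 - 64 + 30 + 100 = 20*n^3 + 206*n^2 + 242*n + 72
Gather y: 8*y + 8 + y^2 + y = y^2 + 9*y + 8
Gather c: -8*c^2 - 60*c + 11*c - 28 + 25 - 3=-8*c^2 - 49*c - 6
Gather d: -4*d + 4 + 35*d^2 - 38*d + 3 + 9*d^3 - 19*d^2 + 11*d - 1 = 9*d^3 + 16*d^2 - 31*d + 6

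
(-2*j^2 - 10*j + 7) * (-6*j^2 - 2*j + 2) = 12*j^4 + 64*j^3 - 26*j^2 - 34*j + 14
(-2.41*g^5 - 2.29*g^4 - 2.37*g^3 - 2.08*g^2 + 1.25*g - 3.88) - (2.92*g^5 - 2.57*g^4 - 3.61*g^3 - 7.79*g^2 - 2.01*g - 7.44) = -5.33*g^5 + 0.28*g^4 + 1.24*g^3 + 5.71*g^2 + 3.26*g + 3.56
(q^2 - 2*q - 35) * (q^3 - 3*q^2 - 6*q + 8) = q^5 - 5*q^4 - 35*q^3 + 125*q^2 + 194*q - 280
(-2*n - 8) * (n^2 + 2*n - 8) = -2*n^3 - 12*n^2 + 64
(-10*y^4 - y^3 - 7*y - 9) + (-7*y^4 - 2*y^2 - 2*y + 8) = -17*y^4 - y^3 - 2*y^2 - 9*y - 1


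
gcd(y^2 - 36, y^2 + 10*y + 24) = y + 6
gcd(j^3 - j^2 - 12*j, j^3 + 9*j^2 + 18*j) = j^2 + 3*j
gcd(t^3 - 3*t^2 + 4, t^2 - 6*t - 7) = t + 1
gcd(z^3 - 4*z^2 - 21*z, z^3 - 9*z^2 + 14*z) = z^2 - 7*z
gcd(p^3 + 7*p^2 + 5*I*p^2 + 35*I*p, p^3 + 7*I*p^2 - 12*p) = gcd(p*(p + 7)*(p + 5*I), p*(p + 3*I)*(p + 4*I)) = p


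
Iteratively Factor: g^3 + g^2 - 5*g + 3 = (g - 1)*(g^2 + 2*g - 3) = (g - 1)*(g + 3)*(g - 1)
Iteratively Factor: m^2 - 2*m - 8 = (m - 4)*(m + 2)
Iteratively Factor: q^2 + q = (q)*(q + 1)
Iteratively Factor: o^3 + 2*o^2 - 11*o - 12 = (o + 1)*(o^2 + o - 12) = (o + 1)*(o + 4)*(o - 3)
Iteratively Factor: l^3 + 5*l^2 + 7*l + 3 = (l + 3)*(l^2 + 2*l + 1) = (l + 1)*(l + 3)*(l + 1)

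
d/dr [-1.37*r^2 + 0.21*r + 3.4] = 0.21 - 2.74*r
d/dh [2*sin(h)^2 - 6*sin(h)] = 2*(2*sin(h) - 3)*cos(h)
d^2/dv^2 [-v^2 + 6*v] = -2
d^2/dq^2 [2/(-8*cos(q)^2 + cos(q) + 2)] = 2*(-256*sin(q)^4 + 193*sin(q)^2 - 28*cos(q) + 6*cos(3*q) + 97)/(8*sin(q)^2 + cos(q) - 6)^3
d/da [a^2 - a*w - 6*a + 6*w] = 2*a - w - 6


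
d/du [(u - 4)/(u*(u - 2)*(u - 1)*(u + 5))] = (-3*u^4 + 12*u^3 + 37*u^2 - 104*u + 40)/(u^2*(u^6 + 4*u^5 - 22*u^4 - 32*u^3 + 209*u^2 - 260*u + 100))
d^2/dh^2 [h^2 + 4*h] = 2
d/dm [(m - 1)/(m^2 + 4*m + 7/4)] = 4*(4*m^2 + 16*m - 8*(m - 1)*(m + 2) + 7)/(4*m^2 + 16*m + 7)^2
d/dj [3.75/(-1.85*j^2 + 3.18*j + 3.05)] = (13.875*j - 11.925)/(-1.85*j^2 + 3.18*j + 3.05)^2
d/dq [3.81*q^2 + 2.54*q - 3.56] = 7.62*q + 2.54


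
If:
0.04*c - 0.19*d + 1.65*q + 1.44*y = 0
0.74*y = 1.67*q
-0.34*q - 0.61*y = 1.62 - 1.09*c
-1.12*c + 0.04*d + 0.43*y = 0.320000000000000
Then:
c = 13.84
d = 205.27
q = 7.85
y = 17.71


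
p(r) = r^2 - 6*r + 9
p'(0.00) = -6.00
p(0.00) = 9.00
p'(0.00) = -6.00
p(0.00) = 9.00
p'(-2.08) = -10.16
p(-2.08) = 25.81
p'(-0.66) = -7.32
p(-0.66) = 13.40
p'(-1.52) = -9.04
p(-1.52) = 20.43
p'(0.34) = -5.32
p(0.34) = 7.08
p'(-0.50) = -7.00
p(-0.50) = 12.25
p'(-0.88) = -7.76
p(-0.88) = 15.05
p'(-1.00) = -8.00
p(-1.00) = 16.00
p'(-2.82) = -11.64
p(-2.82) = 33.87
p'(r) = 2*r - 6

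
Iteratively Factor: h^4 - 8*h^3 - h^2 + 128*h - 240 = (h - 3)*(h^3 - 5*h^2 - 16*h + 80) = (h - 5)*(h - 3)*(h^2 - 16) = (h - 5)*(h - 3)*(h + 4)*(h - 4)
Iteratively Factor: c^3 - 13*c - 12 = (c - 4)*(c^2 + 4*c + 3) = (c - 4)*(c + 3)*(c + 1)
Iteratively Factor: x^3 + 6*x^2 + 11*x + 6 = (x + 3)*(x^2 + 3*x + 2) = (x + 1)*(x + 3)*(x + 2)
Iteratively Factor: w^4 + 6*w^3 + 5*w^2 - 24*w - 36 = (w + 3)*(w^3 + 3*w^2 - 4*w - 12) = (w + 3)^2*(w^2 - 4) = (w - 2)*(w + 3)^2*(w + 2)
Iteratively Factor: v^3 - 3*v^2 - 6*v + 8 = (v + 2)*(v^2 - 5*v + 4) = (v - 4)*(v + 2)*(v - 1)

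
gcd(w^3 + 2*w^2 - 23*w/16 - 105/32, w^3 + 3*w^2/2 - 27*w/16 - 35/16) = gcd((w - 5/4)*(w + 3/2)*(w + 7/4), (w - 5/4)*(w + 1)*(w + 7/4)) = w^2 + w/2 - 35/16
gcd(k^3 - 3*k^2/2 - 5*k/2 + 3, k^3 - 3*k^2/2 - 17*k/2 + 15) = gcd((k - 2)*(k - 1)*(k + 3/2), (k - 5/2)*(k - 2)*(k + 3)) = k - 2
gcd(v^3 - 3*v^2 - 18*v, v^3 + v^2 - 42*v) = v^2 - 6*v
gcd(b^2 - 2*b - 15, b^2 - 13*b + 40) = b - 5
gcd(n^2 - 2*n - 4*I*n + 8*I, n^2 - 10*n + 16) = n - 2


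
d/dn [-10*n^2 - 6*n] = -20*n - 6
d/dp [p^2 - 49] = 2*p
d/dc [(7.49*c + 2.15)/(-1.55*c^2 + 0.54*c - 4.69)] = (11.6095*c^2 + 6.665*c - 36.2891)/(2.4025*c^4 - 1.674*c^3 + 14.8306*c^2 - 5.0652*c + 21.9961)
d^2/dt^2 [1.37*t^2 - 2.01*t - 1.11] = 2.74000000000000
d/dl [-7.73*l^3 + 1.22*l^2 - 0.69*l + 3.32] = -23.19*l^2 + 2.44*l - 0.69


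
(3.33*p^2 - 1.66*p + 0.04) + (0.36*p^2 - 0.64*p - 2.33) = 3.69*p^2 - 2.3*p - 2.29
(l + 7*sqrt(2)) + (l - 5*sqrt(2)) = 2*l + 2*sqrt(2)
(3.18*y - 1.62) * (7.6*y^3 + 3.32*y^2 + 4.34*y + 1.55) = 24.168*y^4 - 1.7544*y^3 + 8.4228*y^2 - 2.1018*y - 2.511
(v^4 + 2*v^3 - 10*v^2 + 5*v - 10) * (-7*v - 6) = -7*v^5 - 20*v^4 + 58*v^3 + 25*v^2 + 40*v + 60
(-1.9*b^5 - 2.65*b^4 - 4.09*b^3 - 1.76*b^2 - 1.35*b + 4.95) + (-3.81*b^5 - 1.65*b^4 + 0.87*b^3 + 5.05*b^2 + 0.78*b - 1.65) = -5.71*b^5 - 4.3*b^4 - 3.22*b^3 + 3.29*b^2 - 0.57*b + 3.3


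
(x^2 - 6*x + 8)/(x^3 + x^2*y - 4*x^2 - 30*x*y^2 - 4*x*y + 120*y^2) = (x - 2)/(x^2 + x*y - 30*y^2)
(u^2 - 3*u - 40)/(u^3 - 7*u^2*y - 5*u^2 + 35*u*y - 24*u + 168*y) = (-u - 5)/(-u^2 + 7*u*y - 3*u + 21*y)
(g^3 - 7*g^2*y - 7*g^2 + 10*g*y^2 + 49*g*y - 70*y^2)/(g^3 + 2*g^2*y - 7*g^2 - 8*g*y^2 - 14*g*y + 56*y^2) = (g - 5*y)/(g + 4*y)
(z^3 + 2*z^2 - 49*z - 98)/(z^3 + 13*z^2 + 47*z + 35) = (z^2 - 5*z - 14)/(z^2 + 6*z + 5)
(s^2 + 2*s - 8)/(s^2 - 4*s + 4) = (s + 4)/(s - 2)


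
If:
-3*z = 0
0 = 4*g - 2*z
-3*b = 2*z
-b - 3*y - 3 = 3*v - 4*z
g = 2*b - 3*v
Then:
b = 0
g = 0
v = 0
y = -1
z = 0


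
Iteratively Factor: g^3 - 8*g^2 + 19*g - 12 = (g - 3)*(g^2 - 5*g + 4) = (g - 4)*(g - 3)*(g - 1)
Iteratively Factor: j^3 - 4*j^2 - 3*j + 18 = (j - 3)*(j^2 - j - 6) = (j - 3)*(j + 2)*(j - 3)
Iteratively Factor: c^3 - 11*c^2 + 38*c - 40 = (c - 4)*(c^2 - 7*c + 10) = (c - 5)*(c - 4)*(c - 2)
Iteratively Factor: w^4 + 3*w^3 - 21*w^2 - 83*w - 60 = (w + 4)*(w^3 - w^2 - 17*w - 15) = (w - 5)*(w + 4)*(w^2 + 4*w + 3) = (w - 5)*(w + 3)*(w + 4)*(w + 1)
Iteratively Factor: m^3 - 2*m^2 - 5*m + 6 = (m - 3)*(m^2 + m - 2) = (m - 3)*(m + 2)*(m - 1)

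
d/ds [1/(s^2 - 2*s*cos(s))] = 2*(-s*sin(s) - s + cos(s))/(s^2*(s - 2*cos(s))^2)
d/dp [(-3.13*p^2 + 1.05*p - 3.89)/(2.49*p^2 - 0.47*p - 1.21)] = (-1.1434*p^2 + 26.9468*p - 3.0988)/(6.2001*p^4 - 2.3406*p^3 - 5.8049*p^2 + 1.1374*p + 1.4641)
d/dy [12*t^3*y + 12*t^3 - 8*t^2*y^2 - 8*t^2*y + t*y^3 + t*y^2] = t*(12*t^2 - 16*t*y - 8*t + 3*y^2 + 2*y)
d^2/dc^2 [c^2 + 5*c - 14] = 2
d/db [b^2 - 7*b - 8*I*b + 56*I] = 2*b - 7 - 8*I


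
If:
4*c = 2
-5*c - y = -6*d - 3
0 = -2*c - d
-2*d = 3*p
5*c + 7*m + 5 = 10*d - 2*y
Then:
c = 1/2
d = -1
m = -13/14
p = 2/3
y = -11/2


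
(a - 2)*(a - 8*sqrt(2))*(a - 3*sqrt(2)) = a^3 - 11*sqrt(2)*a^2 - 2*a^2 + 22*sqrt(2)*a + 48*a - 96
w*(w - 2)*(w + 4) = w^3 + 2*w^2 - 8*w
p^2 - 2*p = p*(p - 2)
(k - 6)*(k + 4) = k^2 - 2*k - 24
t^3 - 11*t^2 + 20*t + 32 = (t - 8)*(t - 4)*(t + 1)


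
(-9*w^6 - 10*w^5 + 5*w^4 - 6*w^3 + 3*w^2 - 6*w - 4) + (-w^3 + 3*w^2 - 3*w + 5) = -9*w^6 - 10*w^5 + 5*w^4 - 7*w^3 + 6*w^2 - 9*w + 1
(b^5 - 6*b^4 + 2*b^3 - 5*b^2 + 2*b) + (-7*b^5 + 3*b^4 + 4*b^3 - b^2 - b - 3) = -6*b^5 - 3*b^4 + 6*b^3 - 6*b^2 + b - 3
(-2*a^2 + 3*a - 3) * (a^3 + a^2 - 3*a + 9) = -2*a^5 + a^4 + 6*a^3 - 30*a^2 + 36*a - 27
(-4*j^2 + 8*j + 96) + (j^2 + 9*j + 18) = -3*j^2 + 17*j + 114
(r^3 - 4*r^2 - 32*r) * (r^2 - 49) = r^5 - 4*r^4 - 81*r^3 + 196*r^2 + 1568*r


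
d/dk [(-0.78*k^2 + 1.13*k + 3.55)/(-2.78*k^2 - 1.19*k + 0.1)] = (4.0696*k^2 + 19.582*k + 4.3375)/(7.7284*k^4 + 6.6164*k^3 + 0.8601*k^2 - 0.238*k + 0.01)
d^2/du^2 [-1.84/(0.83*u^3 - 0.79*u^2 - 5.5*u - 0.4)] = ((9.1632*u - 2.9072)*(-0.83*u^3 + 0.79*u^2 + 5.5*u + 0.4) + 1.84*(-4.98*u^2 + 3.16*u + 11.0)*(-2.49*u^2 + 1.58*u + 5.5))/(-0.83*u^3 + 0.79*u^2 + 5.5*u + 0.4)^3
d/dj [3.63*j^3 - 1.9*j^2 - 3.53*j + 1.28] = 10.89*j^2 - 3.8*j - 3.53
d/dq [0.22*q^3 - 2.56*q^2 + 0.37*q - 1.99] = 0.66*q^2 - 5.12*q + 0.37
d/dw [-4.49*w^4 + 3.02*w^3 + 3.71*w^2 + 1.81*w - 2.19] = -17.96*w^3 + 9.06*w^2 + 7.42*w + 1.81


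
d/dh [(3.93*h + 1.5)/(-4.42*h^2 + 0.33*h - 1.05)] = (17.3706*h^2 + 13.26*h - 4.6215)/(19.5364*h^4 - 2.9172*h^3 + 9.3909*h^2 - 0.693*h + 1.1025)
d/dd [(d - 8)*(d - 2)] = 2*d - 10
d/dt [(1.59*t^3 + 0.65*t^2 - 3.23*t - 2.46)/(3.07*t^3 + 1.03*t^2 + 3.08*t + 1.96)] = (1.77635683940025e-15*t^5 - 0.357799999999999*t^4 + 29.6266*t^3 + 37.3347*t^2 + 7.6156*t + 1.246)/(9.4249*t^6 + 6.3242*t^5 + 19.9721*t^4 + 18.3792*t^3 + 13.524*t^2 + 12.0736*t + 3.8416)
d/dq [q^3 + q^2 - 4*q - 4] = 3*q^2 + 2*q - 4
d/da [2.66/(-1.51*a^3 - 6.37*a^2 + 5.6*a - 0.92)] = (12.0498*a^2 + 33.8884*a - 14.896)/(1.51*a^3 + 6.37*a^2 - 5.6*a + 0.92)^2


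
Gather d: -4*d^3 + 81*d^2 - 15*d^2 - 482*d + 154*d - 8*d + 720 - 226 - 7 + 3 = -4*d^3 + 66*d^2 - 336*d + 490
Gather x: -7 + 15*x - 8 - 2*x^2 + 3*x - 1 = -2*x^2 + 18*x - 16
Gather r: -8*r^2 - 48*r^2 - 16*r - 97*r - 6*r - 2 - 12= -56*r^2 - 119*r - 14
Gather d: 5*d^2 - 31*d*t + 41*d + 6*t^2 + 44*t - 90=5*d^2 + d*(41 - 31*t) + 6*t^2 + 44*t - 90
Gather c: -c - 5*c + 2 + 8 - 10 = -6*c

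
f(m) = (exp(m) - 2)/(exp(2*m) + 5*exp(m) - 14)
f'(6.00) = 0.00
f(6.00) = 0.00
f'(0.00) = -0.02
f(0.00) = 0.12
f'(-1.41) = -0.00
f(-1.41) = 0.14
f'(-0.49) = -0.01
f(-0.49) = 0.13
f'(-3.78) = -0.00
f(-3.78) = 0.14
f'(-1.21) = -0.01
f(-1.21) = 0.14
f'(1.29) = -0.03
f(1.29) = 0.09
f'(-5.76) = -0.00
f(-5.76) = 0.14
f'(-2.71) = -0.00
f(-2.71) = 0.14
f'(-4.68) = -0.00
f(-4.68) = 0.14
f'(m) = (exp(m) - 2)*(-2*exp(2*m) - 5*exp(m))/(exp(2*m) + 5*exp(m) - 14)^2 + exp(m)/(exp(2*m) + 5*exp(m) - 14) = -exp(m)/(exp(2*m) + 14*exp(m) + 49)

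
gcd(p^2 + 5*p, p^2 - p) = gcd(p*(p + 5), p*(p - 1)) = p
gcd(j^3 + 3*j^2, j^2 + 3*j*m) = j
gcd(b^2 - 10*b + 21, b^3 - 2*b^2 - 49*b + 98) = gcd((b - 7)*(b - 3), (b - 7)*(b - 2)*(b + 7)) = b - 7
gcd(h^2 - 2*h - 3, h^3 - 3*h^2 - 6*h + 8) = 1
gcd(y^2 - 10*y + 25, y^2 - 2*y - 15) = y - 5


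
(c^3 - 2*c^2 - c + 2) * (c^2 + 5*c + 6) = c^5 + 3*c^4 - 5*c^3 - 15*c^2 + 4*c + 12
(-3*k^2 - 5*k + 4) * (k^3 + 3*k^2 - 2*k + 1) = -3*k^5 - 14*k^4 - 5*k^3 + 19*k^2 - 13*k + 4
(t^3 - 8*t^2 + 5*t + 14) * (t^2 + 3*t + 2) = t^5 - 5*t^4 - 17*t^3 + 13*t^2 + 52*t + 28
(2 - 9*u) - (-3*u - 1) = 3 - 6*u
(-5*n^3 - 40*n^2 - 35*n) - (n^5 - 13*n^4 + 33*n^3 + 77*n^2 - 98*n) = -n^5 + 13*n^4 - 38*n^3 - 117*n^2 + 63*n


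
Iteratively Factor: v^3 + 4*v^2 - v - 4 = (v + 1)*(v^2 + 3*v - 4) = (v + 1)*(v + 4)*(v - 1)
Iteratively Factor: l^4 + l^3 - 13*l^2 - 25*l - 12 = (l + 1)*(l^3 - 13*l - 12) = (l + 1)^2*(l^2 - l - 12) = (l - 4)*(l + 1)^2*(l + 3)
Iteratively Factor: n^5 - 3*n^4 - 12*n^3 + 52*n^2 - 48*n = (n + 4)*(n^4 - 7*n^3 + 16*n^2 - 12*n) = (n - 3)*(n + 4)*(n^3 - 4*n^2 + 4*n) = (n - 3)*(n - 2)*(n + 4)*(n^2 - 2*n) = n*(n - 3)*(n - 2)*(n + 4)*(n - 2)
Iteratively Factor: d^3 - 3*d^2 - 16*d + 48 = (d + 4)*(d^2 - 7*d + 12) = (d - 4)*(d + 4)*(d - 3)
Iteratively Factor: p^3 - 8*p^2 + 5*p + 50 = (p - 5)*(p^2 - 3*p - 10) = (p - 5)*(p + 2)*(p - 5)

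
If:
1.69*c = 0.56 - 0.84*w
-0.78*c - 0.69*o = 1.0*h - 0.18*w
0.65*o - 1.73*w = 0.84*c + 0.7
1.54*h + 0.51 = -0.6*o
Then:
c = 5.18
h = 6.76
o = -18.21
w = -9.76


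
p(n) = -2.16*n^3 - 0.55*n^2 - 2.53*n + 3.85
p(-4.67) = 223.66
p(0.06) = 3.70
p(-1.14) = 9.22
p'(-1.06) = -8.64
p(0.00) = 3.85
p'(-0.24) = -2.64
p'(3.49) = -85.30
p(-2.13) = 27.62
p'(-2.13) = -29.59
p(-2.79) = 53.54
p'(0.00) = -2.53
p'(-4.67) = -138.71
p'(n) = -6.48*n^2 - 1.1*n - 2.53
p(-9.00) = 1556.71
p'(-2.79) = -49.90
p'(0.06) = -2.62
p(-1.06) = 8.49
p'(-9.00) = -517.51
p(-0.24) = 4.46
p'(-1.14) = -9.70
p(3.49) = -103.50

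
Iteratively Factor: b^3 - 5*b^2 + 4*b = (b)*(b^2 - 5*b + 4) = b*(b - 4)*(b - 1)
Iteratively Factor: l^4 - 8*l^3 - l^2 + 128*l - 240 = (l + 4)*(l^3 - 12*l^2 + 47*l - 60) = (l - 3)*(l + 4)*(l^2 - 9*l + 20) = (l - 5)*(l - 3)*(l + 4)*(l - 4)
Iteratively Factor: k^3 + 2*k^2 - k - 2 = (k - 1)*(k^2 + 3*k + 2) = (k - 1)*(k + 1)*(k + 2)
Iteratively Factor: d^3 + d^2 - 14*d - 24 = (d + 3)*(d^2 - 2*d - 8) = (d + 2)*(d + 3)*(d - 4)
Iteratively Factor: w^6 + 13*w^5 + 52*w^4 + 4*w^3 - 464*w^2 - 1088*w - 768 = (w - 3)*(w^5 + 16*w^4 + 100*w^3 + 304*w^2 + 448*w + 256) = (w - 3)*(w + 4)*(w^4 + 12*w^3 + 52*w^2 + 96*w + 64) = (w - 3)*(w + 2)*(w + 4)*(w^3 + 10*w^2 + 32*w + 32) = (w - 3)*(w + 2)*(w + 4)^2*(w^2 + 6*w + 8) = (w - 3)*(w + 2)*(w + 4)^3*(w + 2)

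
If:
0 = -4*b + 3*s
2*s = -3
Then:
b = -9/8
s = -3/2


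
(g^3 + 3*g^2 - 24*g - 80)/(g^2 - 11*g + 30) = (g^2 + 8*g + 16)/(g - 6)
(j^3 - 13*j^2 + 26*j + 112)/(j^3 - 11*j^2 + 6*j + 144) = (j^2 - 5*j - 14)/(j^2 - 3*j - 18)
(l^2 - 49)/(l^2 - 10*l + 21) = (l + 7)/(l - 3)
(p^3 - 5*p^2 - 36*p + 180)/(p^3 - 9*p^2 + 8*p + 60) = (p + 6)/(p + 2)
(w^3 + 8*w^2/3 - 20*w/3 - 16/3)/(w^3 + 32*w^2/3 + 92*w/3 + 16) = (w - 2)/(w + 6)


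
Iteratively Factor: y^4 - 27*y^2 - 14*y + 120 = (y - 2)*(y^3 + 2*y^2 - 23*y - 60) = (y - 5)*(y - 2)*(y^2 + 7*y + 12) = (y - 5)*(y - 2)*(y + 3)*(y + 4)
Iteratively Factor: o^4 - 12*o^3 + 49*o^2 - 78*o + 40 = (o - 2)*(o^3 - 10*o^2 + 29*o - 20) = (o - 2)*(o - 1)*(o^2 - 9*o + 20) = (o - 5)*(o - 2)*(o - 1)*(o - 4)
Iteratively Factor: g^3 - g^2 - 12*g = (g + 3)*(g^2 - 4*g) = (g - 4)*(g + 3)*(g)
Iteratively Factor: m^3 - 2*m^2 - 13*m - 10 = (m - 5)*(m^2 + 3*m + 2) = (m - 5)*(m + 1)*(m + 2)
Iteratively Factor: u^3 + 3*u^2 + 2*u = (u + 1)*(u^2 + 2*u) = u*(u + 1)*(u + 2)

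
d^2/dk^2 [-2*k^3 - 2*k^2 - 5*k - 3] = -12*k - 4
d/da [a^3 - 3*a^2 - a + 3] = 3*a^2 - 6*a - 1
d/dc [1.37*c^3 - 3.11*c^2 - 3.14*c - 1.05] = 4.11*c^2 - 6.22*c - 3.14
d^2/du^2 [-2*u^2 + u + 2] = -4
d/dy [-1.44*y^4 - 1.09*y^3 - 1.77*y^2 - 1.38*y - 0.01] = -5.76*y^3 - 3.27*y^2 - 3.54*y - 1.38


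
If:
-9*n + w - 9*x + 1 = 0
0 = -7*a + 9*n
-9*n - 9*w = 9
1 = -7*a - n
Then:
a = -9/70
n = -1/10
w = -9/10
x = 1/9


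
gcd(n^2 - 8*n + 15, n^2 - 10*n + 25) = n - 5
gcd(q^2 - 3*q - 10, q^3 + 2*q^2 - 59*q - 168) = 1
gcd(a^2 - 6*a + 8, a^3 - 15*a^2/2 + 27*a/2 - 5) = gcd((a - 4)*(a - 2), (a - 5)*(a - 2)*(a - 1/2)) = a - 2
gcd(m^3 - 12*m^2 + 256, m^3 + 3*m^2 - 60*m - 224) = m^2 - 4*m - 32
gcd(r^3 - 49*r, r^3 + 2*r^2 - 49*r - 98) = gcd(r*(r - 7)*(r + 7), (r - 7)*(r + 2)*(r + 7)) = r^2 - 49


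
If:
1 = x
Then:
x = 1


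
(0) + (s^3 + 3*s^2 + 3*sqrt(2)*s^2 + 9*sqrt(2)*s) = s^3 + 3*s^2 + 3*sqrt(2)*s^2 + 9*sqrt(2)*s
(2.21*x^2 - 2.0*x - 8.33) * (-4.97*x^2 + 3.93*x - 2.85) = -10.9837*x^4 + 18.6253*x^3 + 27.2416*x^2 - 27.0369*x + 23.7405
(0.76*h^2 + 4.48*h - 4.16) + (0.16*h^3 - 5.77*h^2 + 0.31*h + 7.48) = 0.16*h^3 - 5.01*h^2 + 4.79*h + 3.32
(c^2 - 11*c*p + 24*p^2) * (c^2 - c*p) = c^4 - 12*c^3*p + 35*c^2*p^2 - 24*c*p^3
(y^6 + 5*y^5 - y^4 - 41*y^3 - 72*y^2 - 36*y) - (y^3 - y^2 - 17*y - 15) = y^6 + 5*y^5 - y^4 - 42*y^3 - 71*y^2 - 19*y + 15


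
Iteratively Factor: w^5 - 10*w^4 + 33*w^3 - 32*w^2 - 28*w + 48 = (w + 1)*(w^4 - 11*w^3 + 44*w^2 - 76*w + 48) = (w - 2)*(w + 1)*(w^3 - 9*w^2 + 26*w - 24) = (w - 4)*(w - 2)*(w + 1)*(w^2 - 5*w + 6) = (w - 4)*(w - 3)*(w - 2)*(w + 1)*(w - 2)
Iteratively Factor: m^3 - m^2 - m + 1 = (m - 1)*(m^2 - 1) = (m - 1)^2*(m + 1)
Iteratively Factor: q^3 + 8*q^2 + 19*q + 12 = (q + 4)*(q^2 + 4*q + 3) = (q + 1)*(q + 4)*(q + 3)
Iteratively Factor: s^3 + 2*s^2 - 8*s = (s + 4)*(s^2 - 2*s) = s*(s + 4)*(s - 2)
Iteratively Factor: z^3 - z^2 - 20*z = (z + 4)*(z^2 - 5*z) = (z - 5)*(z + 4)*(z)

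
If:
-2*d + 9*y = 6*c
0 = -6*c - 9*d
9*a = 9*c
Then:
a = 27*y/14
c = 27*y/14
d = -9*y/7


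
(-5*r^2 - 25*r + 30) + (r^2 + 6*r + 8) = -4*r^2 - 19*r + 38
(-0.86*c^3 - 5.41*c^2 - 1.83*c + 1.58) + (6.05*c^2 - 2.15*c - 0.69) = -0.86*c^3 + 0.64*c^2 - 3.98*c + 0.89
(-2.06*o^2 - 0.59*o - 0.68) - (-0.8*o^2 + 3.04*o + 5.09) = -1.26*o^2 - 3.63*o - 5.77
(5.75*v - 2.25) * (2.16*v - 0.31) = 12.42*v^2 - 6.6425*v + 0.6975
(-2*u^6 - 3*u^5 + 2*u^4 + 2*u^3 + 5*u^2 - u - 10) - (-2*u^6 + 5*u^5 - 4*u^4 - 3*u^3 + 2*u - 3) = -8*u^5 + 6*u^4 + 5*u^3 + 5*u^2 - 3*u - 7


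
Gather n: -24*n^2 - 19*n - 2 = -24*n^2 - 19*n - 2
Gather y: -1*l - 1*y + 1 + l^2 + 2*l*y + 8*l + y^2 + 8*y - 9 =l^2 + 7*l + y^2 + y*(2*l + 7) - 8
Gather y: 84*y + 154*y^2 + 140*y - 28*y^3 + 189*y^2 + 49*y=-28*y^3 + 343*y^2 + 273*y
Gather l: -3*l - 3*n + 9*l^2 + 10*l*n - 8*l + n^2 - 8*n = 9*l^2 + l*(10*n - 11) + n^2 - 11*n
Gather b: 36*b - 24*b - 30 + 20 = 12*b - 10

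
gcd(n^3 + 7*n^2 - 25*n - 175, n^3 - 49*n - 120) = n + 5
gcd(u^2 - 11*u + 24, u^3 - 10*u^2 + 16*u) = u - 8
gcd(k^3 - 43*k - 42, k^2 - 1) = k + 1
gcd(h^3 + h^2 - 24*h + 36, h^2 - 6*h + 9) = h - 3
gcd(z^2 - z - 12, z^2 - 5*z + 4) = z - 4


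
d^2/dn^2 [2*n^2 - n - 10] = 4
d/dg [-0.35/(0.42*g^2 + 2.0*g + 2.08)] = (0.294*g + 0.7)/(0.42*g^2 + 2.0*g + 2.08)^2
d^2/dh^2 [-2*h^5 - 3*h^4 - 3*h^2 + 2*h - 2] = -40*h^3 - 36*h^2 - 6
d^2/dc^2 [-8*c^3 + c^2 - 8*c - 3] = 2 - 48*c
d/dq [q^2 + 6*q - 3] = 2*q + 6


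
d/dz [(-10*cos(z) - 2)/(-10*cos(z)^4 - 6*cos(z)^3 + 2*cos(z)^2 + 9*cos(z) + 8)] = 8*(150*cos(z)^4 + 100*cos(z)^3 + 8*cos(z)^2 - 4*cos(z) + 31)*sin(z)/(20*sin(z)^4 - 36*sin(z)^2 - 9*cos(z) + 3*cos(3*z))^2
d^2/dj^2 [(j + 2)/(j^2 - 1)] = 2*(4*j^2*(j + 2) - (3*j + 2)*(j^2 - 1))/(j^2 - 1)^3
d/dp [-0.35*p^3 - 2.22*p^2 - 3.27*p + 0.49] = -1.05*p^2 - 4.44*p - 3.27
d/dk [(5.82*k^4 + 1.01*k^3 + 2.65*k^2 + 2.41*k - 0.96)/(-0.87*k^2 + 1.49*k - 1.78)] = (-10.1268*k^5 + 25.1367*k^4 - 38.4286*k^3 + 0.651799999999999*k^2 - 11.1044*k - 2.8594)/(0.7569*k^4 - 2.5926*k^3 + 5.3173*k^2 - 5.3044*k + 3.1684)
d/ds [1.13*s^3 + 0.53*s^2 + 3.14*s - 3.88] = 3.39*s^2 + 1.06*s + 3.14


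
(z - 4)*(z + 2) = z^2 - 2*z - 8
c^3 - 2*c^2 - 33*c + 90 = (c - 5)*(c - 3)*(c + 6)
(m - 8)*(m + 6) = m^2 - 2*m - 48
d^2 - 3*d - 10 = (d - 5)*(d + 2)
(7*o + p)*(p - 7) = 7*o*p - 49*o + p^2 - 7*p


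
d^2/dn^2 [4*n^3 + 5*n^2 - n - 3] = 24*n + 10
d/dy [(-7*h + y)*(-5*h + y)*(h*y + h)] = h*(35*h^2 - 24*h*y - 12*h + 3*y^2 + 2*y)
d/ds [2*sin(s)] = 2*cos(s)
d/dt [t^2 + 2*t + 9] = 2*t + 2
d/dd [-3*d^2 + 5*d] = 5 - 6*d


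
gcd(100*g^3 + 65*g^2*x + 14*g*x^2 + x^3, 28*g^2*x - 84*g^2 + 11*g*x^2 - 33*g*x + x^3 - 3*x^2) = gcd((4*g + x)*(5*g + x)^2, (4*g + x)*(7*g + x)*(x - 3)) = 4*g + x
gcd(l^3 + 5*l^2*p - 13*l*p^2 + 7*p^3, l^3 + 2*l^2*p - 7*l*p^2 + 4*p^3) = l^2 - 2*l*p + p^2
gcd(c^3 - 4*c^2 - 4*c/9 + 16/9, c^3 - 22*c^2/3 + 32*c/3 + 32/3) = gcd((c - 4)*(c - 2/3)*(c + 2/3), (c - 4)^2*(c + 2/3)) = c^2 - 10*c/3 - 8/3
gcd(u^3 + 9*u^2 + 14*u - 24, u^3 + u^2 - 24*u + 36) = u + 6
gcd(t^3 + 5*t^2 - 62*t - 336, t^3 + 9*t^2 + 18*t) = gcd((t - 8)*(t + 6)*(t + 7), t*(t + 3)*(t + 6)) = t + 6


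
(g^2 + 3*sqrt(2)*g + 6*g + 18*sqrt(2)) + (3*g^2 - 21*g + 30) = 4*g^2 - 15*g + 3*sqrt(2)*g + 18*sqrt(2) + 30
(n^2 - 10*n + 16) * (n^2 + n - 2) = n^4 - 9*n^3 + 4*n^2 + 36*n - 32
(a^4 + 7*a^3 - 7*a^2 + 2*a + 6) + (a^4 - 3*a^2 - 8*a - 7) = 2*a^4 + 7*a^3 - 10*a^2 - 6*a - 1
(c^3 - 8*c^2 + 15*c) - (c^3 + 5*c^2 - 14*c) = -13*c^2 + 29*c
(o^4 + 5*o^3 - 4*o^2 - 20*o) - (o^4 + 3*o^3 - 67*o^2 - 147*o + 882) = 2*o^3 + 63*o^2 + 127*o - 882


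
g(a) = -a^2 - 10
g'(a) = -2*a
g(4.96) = -34.60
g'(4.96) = -9.92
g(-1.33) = -11.77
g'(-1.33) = 2.66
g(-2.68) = -17.18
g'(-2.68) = 5.36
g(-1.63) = -12.66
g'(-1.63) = 3.26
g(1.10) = -11.21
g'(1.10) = -2.20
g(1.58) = -12.50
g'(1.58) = -3.16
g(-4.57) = -30.88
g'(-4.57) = 9.14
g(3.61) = -23.03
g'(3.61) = -7.22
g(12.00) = -154.00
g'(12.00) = -24.00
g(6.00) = -46.00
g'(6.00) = -12.00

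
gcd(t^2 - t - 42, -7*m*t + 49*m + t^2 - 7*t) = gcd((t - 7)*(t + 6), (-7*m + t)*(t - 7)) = t - 7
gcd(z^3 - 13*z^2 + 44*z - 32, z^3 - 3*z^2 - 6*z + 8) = z^2 - 5*z + 4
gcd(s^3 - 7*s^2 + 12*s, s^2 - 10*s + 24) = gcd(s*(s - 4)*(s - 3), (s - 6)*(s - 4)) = s - 4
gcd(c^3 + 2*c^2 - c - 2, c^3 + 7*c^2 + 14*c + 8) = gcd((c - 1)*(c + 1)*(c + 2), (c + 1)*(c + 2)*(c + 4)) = c^2 + 3*c + 2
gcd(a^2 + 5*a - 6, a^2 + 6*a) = a + 6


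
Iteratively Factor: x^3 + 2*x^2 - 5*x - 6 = (x + 3)*(x^2 - x - 2) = (x + 1)*(x + 3)*(x - 2)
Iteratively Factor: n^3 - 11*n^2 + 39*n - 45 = (n - 5)*(n^2 - 6*n + 9) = (n - 5)*(n - 3)*(n - 3)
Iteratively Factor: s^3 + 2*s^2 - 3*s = (s + 3)*(s^2 - s) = s*(s + 3)*(s - 1)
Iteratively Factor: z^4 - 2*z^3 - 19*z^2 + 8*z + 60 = (z - 2)*(z^3 - 19*z - 30) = (z - 2)*(z + 3)*(z^2 - 3*z - 10) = (z - 5)*(z - 2)*(z + 3)*(z + 2)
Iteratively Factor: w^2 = (w)*(w)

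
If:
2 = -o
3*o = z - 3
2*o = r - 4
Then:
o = -2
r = 0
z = -3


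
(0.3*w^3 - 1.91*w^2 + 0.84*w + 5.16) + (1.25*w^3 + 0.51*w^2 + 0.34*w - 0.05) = 1.55*w^3 - 1.4*w^2 + 1.18*w + 5.11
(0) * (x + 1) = 0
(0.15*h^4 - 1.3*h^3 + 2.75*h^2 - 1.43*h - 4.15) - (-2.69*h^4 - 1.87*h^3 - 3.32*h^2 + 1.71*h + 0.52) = 2.84*h^4 + 0.57*h^3 + 6.07*h^2 - 3.14*h - 4.67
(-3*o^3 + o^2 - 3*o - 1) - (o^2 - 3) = -3*o^3 - 3*o + 2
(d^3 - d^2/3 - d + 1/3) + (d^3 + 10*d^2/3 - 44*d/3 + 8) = 2*d^3 + 3*d^2 - 47*d/3 + 25/3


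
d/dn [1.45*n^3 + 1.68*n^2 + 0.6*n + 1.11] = 4.35*n^2 + 3.36*n + 0.6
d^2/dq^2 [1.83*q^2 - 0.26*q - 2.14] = 3.66000000000000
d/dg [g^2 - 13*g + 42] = 2*g - 13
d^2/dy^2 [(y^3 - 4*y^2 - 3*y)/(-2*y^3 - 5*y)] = 2*(16*y^3 + 66*y^2 - 120*y - 55)/(8*y^6 + 60*y^4 + 150*y^2 + 125)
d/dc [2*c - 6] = 2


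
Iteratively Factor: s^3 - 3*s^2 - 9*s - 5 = (s + 1)*(s^2 - 4*s - 5) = (s + 1)^2*(s - 5)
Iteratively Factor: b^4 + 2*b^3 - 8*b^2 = (b)*(b^3 + 2*b^2 - 8*b) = b^2*(b^2 + 2*b - 8) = b^2*(b + 4)*(b - 2)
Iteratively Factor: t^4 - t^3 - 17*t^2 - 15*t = (t)*(t^3 - t^2 - 17*t - 15) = t*(t - 5)*(t^2 + 4*t + 3) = t*(t - 5)*(t + 3)*(t + 1)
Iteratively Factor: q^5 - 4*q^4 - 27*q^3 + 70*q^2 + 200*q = (q - 5)*(q^4 + q^3 - 22*q^2 - 40*q) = (q - 5)*(q + 4)*(q^3 - 3*q^2 - 10*q) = (q - 5)^2*(q + 4)*(q^2 + 2*q) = q*(q - 5)^2*(q + 4)*(q + 2)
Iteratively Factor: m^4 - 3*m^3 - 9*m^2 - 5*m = (m + 1)*(m^3 - 4*m^2 - 5*m) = (m - 5)*(m + 1)*(m^2 + m) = (m - 5)*(m + 1)^2*(m)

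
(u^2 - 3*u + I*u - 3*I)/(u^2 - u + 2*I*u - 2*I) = (u^2 + u*(-3 + I) - 3*I)/(u^2 + u*(-1 + 2*I) - 2*I)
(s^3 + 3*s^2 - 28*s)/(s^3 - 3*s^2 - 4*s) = (s + 7)/(s + 1)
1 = 1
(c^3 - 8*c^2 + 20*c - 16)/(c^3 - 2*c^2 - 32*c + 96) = (c^2 - 4*c + 4)/(c^2 + 2*c - 24)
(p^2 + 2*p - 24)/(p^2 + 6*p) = (p - 4)/p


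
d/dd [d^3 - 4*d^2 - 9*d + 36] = 3*d^2 - 8*d - 9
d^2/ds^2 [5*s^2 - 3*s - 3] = 10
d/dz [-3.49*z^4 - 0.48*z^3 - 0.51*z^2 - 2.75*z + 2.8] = -13.96*z^3 - 1.44*z^2 - 1.02*z - 2.75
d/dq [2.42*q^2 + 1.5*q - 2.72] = 4.84*q + 1.5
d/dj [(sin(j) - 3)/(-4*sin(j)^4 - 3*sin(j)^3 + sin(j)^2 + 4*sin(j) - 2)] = (12*sin(j)^4 - 42*sin(j)^3 - 28*sin(j)^2 + 6*sin(j) + 10)*cos(j)/(4*sin(j)^4 + 3*sin(j)^3 - sin(j)^2 - 4*sin(j) + 2)^2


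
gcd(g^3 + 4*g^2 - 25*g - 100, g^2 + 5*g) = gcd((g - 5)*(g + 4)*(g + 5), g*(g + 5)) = g + 5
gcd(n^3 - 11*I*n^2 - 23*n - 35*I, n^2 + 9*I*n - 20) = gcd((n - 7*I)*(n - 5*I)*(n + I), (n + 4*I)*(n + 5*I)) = 1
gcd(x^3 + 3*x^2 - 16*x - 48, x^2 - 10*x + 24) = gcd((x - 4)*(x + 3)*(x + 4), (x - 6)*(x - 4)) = x - 4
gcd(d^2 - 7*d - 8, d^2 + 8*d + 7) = d + 1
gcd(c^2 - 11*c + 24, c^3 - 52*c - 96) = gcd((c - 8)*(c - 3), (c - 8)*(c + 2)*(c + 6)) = c - 8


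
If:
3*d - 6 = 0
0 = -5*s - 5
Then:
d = 2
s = -1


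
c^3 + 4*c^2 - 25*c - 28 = (c - 4)*(c + 1)*(c + 7)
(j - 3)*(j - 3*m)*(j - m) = j^3 - 4*j^2*m - 3*j^2 + 3*j*m^2 + 12*j*m - 9*m^2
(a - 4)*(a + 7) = a^2 + 3*a - 28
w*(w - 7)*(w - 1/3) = w^3 - 22*w^2/3 + 7*w/3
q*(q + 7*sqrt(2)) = q^2 + 7*sqrt(2)*q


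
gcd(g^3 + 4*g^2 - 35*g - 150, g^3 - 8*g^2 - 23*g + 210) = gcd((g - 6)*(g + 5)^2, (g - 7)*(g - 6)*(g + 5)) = g^2 - g - 30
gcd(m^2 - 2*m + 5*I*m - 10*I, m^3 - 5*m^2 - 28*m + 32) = 1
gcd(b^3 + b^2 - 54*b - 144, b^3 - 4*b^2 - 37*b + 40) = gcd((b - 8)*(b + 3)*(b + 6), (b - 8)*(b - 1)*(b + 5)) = b - 8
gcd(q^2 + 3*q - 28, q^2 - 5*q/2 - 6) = q - 4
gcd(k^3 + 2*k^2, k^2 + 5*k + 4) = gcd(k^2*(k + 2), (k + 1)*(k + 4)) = 1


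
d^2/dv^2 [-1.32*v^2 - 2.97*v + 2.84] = -2.64000000000000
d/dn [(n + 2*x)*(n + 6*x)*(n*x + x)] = x*(3*n^2 + 16*n*x + 2*n + 12*x^2 + 8*x)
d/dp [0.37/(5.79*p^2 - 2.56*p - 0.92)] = (0.9472 - 4.2846*p)/(-5.79*p^2 + 2.56*p + 0.92)^2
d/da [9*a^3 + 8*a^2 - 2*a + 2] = 27*a^2 + 16*a - 2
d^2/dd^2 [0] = 0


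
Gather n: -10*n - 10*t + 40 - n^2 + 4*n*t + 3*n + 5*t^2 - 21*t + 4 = -n^2 + n*(4*t - 7) + 5*t^2 - 31*t + 44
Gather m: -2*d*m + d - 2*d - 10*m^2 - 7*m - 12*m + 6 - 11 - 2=-d - 10*m^2 + m*(-2*d - 19) - 7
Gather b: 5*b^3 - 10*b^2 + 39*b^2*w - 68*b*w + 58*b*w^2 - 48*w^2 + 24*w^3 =5*b^3 + b^2*(39*w - 10) + b*(58*w^2 - 68*w) + 24*w^3 - 48*w^2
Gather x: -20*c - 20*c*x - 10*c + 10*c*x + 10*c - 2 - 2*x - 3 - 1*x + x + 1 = -20*c + x*(-10*c - 2) - 4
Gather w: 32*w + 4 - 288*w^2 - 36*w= -288*w^2 - 4*w + 4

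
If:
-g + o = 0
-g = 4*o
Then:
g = 0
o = 0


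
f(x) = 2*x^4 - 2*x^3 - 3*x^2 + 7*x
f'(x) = 8*x^3 - 6*x^2 - 6*x + 7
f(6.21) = 2423.19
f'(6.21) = 1654.22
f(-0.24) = -1.82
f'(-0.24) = 7.98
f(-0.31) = -2.38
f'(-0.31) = 8.05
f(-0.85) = -5.85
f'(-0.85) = 2.85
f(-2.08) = 27.89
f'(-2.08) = -78.47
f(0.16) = 1.04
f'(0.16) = 5.92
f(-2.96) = 158.40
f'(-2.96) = -235.28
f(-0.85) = -5.85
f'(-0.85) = 2.85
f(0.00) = 0.00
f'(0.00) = 7.00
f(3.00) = 102.00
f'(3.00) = 151.00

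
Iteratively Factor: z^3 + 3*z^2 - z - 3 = (z + 3)*(z^2 - 1) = (z - 1)*(z + 3)*(z + 1)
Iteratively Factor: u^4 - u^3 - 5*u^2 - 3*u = (u + 1)*(u^3 - 2*u^2 - 3*u) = (u + 1)^2*(u^2 - 3*u) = (u - 3)*(u + 1)^2*(u)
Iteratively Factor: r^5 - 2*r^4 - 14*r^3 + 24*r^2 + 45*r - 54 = (r + 3)*(r^4 - 5*r^3 + r^2 + 21*r - 18) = (r - 3)*(r + 3)*(r^3 - 2*r^2 - 5*r + 6) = (r - 3)*(r - 1)*(r + 3)*(r^2 - r - 6) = (r - 3)^2*(r - 1)*(r + 3)*(r + 2)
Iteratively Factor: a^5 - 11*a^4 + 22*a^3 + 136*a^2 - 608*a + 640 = (a - 4)*(a^4 - 7*a^3 - 6*a^2 + 112*a - 160) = (a - 4)*(a + 4)*(a^3 - 11*a^2 + 38*a - 40) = (a - 4)*(a - 2)*(a + 4)*(a^2 - 9*a + 20) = (a - 5)*(a - 4)*(a - 2)*(a + 4)*(a - 4)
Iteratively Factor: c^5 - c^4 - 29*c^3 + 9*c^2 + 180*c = (c + 3)*(c^4 - 4*c^3 - 17*c^2 + 60*c) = (c + 3)*(c + 4)*(c^3 - 8*c^2 + 15*c) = (c - 5)*(c + 3)*(c + 4)*(c^2 - 3*c) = (c - 5)*(c - 3)*(c + 3)*(c + 4)*(c)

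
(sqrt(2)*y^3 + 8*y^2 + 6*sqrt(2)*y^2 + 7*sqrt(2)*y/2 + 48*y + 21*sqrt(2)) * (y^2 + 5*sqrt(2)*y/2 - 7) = sqrt(2)*y^5 + 6*sqrt(2)*y^4 + 13*y^4 + 33*sqrt(2)*y^3/2 + 78*y^3 - 77*y^2/2 + 99*sqrt(2)*y^2 - 231*y - 49*sqrt(2)*y/2 - 147*sqrt(2)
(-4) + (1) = -3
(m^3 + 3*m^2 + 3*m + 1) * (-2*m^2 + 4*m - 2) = -2*m^5 - 2*m^4 + 4*m^3 + 4*m^2 - 2*m - 2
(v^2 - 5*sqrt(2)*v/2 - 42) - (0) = v^2 - 5*sqrt(2)*v/2 - 42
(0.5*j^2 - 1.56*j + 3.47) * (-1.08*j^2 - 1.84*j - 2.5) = -0.54*j^4 + 0.7648*j^3 - 2.1272*j^2 - 2.4848*j - 8.675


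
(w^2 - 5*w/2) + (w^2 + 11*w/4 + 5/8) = 2*w^2 + w/4 + 5/8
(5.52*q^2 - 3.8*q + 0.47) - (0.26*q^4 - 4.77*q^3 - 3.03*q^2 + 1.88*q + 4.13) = -0.26*q^4 + 4.77*q^3 + 8.55*q^2 - 5.68*q - 3.66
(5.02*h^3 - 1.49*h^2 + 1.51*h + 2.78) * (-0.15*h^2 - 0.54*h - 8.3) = -0.753*h^5 - 2.4873*h^4 - 41.0879*h^3 + 11.1346*h^2 - 14.0342*h - 23.074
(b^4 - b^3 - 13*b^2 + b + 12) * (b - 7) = b^5 - 8*b^4 - 6*b^3 + 92*b^2 + 5*b - 84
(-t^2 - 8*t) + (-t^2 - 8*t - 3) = -2*t^2 - 16*t - 3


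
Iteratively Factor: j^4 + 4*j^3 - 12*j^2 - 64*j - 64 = (j - 4)*(j^3 + 8*j^2 + 20*j + 16) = (j - 4)*(j + 4)*(j^2 + 4*j + 4) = (j - 4)*(j + 2)*(j + 4)*(j + 2)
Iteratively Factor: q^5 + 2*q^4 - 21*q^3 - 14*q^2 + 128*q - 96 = (q - 2)*(q^4 + 4*q^3 - 13*q^2 - 40*q + 48) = (q - 2)*(q + 4)*(q^3 - 13*q + 12) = (q - 2)*(q - 1)*(q + 4)*(q^2 + q - 12) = (q - 3)*(q - 2)*(q - 1)*(q + 4)*(q + 4)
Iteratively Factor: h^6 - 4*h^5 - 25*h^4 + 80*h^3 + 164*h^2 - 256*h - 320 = (h + 2)*(h^5 - 6*h^4 - 13*h^3 + 106*h^2 - 48*h - 160) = (h + 2)*(h + 4)*(h^4 - 10*h^3 + 27*h^2 - 2*h - 40) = (h - 5)*(h + 2)*(h + 4)*(h^3 - 5*h^2 + 2*h + 8) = (h - 5)*(h - 2)*(h + 2)*(h + 4)*(h^2 - 3*h - 4) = (h - 5)*(h - 4)*(h - 2)*(h + 2)*(h + 4)*(h + 1)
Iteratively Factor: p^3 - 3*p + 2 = (p - 1)*(p^2 + p - 2) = (p - 1)^2*(p + 2)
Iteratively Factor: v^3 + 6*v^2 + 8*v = (v)*(v^2 + 6*v + 8) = v*(v + 4)*(v + 2)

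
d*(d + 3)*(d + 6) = d^3 + 9*d^2 + 18*d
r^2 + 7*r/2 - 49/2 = (r - 7/2)*(r + 7)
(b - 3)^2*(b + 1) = b^3 - 5*b^2 + 3*b + 9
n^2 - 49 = (n - 7)*(n + 7)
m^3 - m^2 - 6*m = m*(m - 3)*(m + 2)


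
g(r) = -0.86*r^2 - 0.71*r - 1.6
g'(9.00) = -16.19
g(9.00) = -77.65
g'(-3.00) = 4.45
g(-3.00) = -7.21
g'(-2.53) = 3.64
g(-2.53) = -5.31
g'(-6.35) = 10.21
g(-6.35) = -31.77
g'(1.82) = -3.84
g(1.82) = -5.74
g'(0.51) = -1.59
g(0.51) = -2.19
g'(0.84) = -2.15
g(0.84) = -2.80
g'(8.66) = -15.61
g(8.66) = -72.24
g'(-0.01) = -0.69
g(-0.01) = -1.59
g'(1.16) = -2.71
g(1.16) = -3.58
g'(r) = -1.72*r - 0.71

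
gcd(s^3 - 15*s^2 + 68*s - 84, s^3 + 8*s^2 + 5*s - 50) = s - 2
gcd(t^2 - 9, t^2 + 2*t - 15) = t - 3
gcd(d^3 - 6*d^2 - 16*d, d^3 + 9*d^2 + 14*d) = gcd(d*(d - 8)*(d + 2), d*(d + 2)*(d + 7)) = d^2 + 2*d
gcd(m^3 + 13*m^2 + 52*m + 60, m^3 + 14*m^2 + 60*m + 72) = m^2 + 8*m + 12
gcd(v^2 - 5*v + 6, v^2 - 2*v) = v - 2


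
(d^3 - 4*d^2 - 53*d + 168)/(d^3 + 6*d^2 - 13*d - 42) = (d - 8)/(d + 2)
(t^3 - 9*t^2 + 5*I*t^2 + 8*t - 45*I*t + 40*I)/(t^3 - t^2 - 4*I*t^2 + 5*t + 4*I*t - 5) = (t^2 + t*(-8 + 5*I) - 40*I)/(t^2 - 4*I*t + 5)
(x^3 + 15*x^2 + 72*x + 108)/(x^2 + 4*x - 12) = (x^2 + 9*x + 18)/(x - 2)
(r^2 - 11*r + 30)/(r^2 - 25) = (r - 6)/(r + 5)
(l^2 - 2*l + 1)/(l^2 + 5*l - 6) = (l - 1)/(l + 6)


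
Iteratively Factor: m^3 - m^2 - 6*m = (m + 2)*(m^2 - 3*m) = (m - 3)*(m + 2)*(m)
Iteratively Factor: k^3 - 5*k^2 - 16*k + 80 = (k - 4)*(k^2 - k - 20) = (k - 4)*(k + 4)*(k - 5)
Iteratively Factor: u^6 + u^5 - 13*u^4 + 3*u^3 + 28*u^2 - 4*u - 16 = (u + 1)*(u^5 - 13*u^3 + 16*u^2 + 12*u - 16) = (u - 2)*(u + 1)*(u^4 + 2*u^3 - 9*u^2 - 2*u + 8) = (u - 2)^2*(u + 1)*(u^3 + 4*u^2 - u - 4) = (u - 2)^2*(u + 1)*(u + 4)*(u^2 - 1) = (u - 2)^2*(u - 1)*(u + 1)*(u + 4)*(u + 1)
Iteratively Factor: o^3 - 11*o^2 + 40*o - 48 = (o - 3)*(o^2 - 8*o + 16) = (o - 4)*(o - 3)*(o - 4)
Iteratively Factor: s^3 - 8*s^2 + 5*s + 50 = (s + 2)*(s^2 - 10*s + 25) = (s - 5)*(s + 2)*(s - 5)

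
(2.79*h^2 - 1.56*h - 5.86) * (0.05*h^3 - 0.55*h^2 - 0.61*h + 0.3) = 0.1395*h^5 - 1.6125*h^4 - 1.1369*h^3 + 5.0116*h^2 + 3.1066*h - 1.758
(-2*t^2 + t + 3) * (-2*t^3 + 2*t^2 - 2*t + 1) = 4*t^5 - 6*t^4 + 2*t^2 - 5*t + 3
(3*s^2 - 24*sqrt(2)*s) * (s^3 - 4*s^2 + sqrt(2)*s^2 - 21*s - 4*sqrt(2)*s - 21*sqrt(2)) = 3*s^5 - 21*sqrt(2)*s^4 - 12*s^4 - 111*s^3 + 84*sqrt(2)*s^3 + 192*s^2 + 441*sqrt(2)*s^2 + 1008*s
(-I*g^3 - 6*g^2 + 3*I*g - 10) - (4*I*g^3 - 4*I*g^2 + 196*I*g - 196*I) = -5*I*g^3 - 6*g^2 + 4*I*g^2 - 193*I*g - 10 + 196*I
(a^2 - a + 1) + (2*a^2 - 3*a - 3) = 3*a^2 - 4*a - 2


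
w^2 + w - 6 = (w - 2)*(w + 3)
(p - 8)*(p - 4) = p^2 - 12*p + 32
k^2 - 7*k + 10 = (k - 5)*(k - 2)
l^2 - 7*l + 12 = (l - 4)*(l - 3)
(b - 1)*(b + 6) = b^2 + 5*b - 6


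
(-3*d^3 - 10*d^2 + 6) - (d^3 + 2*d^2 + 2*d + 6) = -4*d^3 - 12*d^2 - 2*d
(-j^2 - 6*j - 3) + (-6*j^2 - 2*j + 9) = -7*j^2 - 8*j + 6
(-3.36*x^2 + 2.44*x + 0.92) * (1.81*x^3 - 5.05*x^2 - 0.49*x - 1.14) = -6.0816*x^5 + 21.3844*x^4 - 9.0104*x^3 - 2.0112*x^2 - 3.2324*x - 1.0488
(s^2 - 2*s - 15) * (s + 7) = s^3 + 5*s^2 - 29*s - 105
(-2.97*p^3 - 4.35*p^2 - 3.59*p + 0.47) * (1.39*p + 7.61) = -4.1283*p^4 - 28.6482*p^3 - 38.0936*p^2 - 26.6666*p + 3.5767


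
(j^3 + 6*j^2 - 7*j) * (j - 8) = j^4 - 2*j^3 - 55*j^2 + 56*j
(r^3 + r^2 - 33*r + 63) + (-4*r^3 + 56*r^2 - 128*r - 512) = -3*r^3 + 57*r^2 - 161*r - 449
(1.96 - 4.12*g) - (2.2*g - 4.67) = 6.63 - 6.32*g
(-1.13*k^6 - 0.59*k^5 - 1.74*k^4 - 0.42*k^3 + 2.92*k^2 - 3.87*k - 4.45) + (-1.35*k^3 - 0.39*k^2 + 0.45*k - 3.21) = -1.13*k^6 - 0.59*k^5 - 1.74*k^4 - 1.77*k^3 + 2.53*k^2 - 3.42*k - 7.66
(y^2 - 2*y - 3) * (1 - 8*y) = -8*y^3 + 17*y^2 + 22*y - 3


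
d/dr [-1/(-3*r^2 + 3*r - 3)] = (1 - 2*r)/(3*(r^2 - r + 1)^2)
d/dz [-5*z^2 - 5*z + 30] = -10*z - 5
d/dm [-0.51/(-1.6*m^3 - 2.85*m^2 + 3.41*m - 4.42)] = (-2.448*m^2 - 2.907*m + 1.7391)/(1.6*m^3 + 2.85*m^2 - 3.41*m + 4.42)^2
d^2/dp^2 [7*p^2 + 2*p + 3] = 14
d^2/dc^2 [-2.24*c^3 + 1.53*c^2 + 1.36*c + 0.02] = 3.06 - 13.44*c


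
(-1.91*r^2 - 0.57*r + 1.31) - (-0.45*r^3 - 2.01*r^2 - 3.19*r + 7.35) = 0.45*r^3 + 0.0999999999999999*r^2 + 2.62*r - 6.04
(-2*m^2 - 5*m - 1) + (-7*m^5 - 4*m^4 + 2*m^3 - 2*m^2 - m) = -7*m^5 - 4*m^4 + 2*m^3 - 4*m^2 - 6*m - 1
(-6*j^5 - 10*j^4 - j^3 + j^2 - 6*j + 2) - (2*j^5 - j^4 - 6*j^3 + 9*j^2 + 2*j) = -8*j^5 - 9*j^4 + 5*j^3 - 8*j^2 - 8*j + 2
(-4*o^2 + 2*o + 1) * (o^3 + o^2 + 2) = -4*o^5 - 2*o^4 + 3*o^3 - 7*o^2 + 4*o + 2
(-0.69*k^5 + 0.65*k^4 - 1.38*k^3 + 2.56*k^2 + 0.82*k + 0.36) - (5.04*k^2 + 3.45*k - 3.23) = -0.69*k^5 + 0.65*k^4 - 1.38*k^3 - 2.48*k^2 - 2.63*k + 3.59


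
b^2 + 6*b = b*(b + 6)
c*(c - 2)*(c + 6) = c^3 + 4*c^2 - 12*c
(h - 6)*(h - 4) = h^2 - 10*h + 24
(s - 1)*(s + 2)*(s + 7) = s^3 + 8*s^2 + 5*s - 14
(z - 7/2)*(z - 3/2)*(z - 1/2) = z^3 - 11*z^2/2 + 31*z/4 - 21/8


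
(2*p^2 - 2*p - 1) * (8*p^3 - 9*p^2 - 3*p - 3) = 16*p^5 - 34*p^4 + 4*p^3 + 9*p^2 + 9*p + 3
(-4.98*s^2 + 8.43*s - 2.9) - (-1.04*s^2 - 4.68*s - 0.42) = -3.94*s^2 + 13.11*s - 2.48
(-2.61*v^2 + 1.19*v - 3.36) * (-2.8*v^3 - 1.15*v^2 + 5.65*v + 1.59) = 7.308*v^5 - 0.3305*v^4 - 6.707*v^3 + 6.4376*v^2 - 17.0919*v - 5.3424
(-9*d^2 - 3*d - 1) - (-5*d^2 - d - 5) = -4*d^2 - 2*d + 4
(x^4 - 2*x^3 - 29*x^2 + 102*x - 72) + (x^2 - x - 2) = x^4 - 2*x^3 - 28*x^2 + 101*x - 74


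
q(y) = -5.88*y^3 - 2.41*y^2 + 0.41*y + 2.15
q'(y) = -17.64*y^2 - 4.82*y + 0.41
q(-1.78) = 26.95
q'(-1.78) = -46.90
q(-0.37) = 1.97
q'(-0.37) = -0.22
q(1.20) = -10.99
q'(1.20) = -30.78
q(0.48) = 1.14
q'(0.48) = -5.97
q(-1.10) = 6.61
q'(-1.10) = -15.63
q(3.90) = -381.70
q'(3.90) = -286.69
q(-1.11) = 6.77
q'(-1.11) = -15.97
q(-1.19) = 8.16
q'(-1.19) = -18.83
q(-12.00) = 9810.83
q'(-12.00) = -2481.91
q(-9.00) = 4089.77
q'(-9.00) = -1385.05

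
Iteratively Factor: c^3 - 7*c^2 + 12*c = (c - 4)*(c^2 - 3*c) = (c - 4)*(c - 3)*(c)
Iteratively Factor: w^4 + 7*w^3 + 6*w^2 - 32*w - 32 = (w + 1)*(w^3 + 6*w^2 - 32) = (w + 1)*(w + 4)*(w^2 + 2*w - 8) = (w + 1)*(w + 4)^2*(w - 2)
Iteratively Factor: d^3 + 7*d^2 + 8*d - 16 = (d - 1)*(d^2 + 8*d + 16) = (d - 1)*(d + 4)*(d + 4)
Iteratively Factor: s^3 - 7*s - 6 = (s - 3)*(s^2 + 3*s + 2) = (s - 3)*(s + 1)*(s + 2)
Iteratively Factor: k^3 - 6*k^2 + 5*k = (k - 5)*(k^2 - k) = k*(k - 5)*(k - 1)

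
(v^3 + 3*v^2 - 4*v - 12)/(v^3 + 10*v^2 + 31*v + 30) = (v - 2)/(v + 5)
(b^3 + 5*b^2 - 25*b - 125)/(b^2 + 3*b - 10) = (b^2 - 25)/(b - 2)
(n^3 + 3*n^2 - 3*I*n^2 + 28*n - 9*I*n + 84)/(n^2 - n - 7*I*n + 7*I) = (n^2 + n*(3 + 4*I) + 12*I)/(n - 1)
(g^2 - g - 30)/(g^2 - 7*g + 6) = (g + 5)/(g - 1)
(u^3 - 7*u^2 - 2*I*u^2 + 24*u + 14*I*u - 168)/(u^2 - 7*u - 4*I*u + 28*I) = (u^2 - 2*I*u + 24)/(u - 4*I)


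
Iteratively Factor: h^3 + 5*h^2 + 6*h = (h + 2)*(h^2 + 3*h) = (h + 2)*(h + 3)*(h)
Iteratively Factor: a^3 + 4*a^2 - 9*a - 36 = (a + 4)*(a^2 - 9) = (a + 3)*(a + 4)*(a - 3)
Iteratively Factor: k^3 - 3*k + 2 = (k + 2)*(k^2 - 2*k + 1) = (k - 1)*(k + 2)*(k - 1)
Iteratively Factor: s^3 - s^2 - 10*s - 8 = (s - 4)*(s^2 + 3*s + 2) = (s - 4)*(s + 2)*(s + 1)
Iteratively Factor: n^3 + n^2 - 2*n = (n + 2)*(n^2 - n) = (n - 1)*(n + 2)*(n)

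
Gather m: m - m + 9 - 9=0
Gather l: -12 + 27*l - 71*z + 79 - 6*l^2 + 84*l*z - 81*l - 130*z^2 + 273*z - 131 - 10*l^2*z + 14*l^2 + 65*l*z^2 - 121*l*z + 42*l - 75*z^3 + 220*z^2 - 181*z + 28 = l^2*(8 - 10*z) + l*(65*z^2 - 37*z - 12) - 75*z^3 + 90*z^2 + 21*z - 36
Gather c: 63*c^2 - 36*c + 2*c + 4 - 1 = 63*c^2 - 34*c + 3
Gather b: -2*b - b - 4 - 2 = -3*b - 6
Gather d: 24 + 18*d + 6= 18*d + 30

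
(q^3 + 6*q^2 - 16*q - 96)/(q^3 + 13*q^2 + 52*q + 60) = (q^2 - 16)/(q^2 + 7*q + 10)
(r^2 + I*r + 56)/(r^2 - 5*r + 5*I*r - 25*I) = (r^2 + I*r + 56)/(r^2 + 5*r*(-1 + I) - 25*I)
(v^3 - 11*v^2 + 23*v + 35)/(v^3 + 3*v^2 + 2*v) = (v^2 - 12*v + 35)/(v*(v + 2))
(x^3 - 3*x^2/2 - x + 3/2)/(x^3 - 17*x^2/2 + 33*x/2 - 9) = (x + 1)/(x - 6)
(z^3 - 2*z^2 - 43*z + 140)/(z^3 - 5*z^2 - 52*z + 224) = (z - 5)/(z - 8)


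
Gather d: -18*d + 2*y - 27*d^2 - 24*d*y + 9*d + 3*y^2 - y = -27*d^2 + d*(-24*y - 9) + 3*y^2 + y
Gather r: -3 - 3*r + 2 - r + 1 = -4*r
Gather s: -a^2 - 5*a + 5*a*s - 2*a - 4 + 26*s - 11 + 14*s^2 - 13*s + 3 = -a^2 - 7*a + 14*s^2 + s*(5*a + 13) - 12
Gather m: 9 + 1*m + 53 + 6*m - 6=7*m + 56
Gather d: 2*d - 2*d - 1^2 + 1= 0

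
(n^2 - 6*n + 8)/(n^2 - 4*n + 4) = (n - 4)/(n - 2)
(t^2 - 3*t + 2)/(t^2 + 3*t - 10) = (t - 1)/(t + 5)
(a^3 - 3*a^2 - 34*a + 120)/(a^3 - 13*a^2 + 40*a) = (a^2 + 2*a - 24)/(a*(a - 8))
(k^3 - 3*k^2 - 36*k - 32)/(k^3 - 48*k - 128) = (k + 1)/(k + 4)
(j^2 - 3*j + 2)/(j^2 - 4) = (j - 1)/(j + 2)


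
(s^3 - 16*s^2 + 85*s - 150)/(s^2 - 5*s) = s - 11 + 30/s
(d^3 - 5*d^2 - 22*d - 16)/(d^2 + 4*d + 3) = (d^2 - 6*d - 16)/(d + 3)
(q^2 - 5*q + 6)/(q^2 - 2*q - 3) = (q - 2)/(q + 1)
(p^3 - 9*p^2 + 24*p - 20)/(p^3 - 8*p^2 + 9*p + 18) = (p^3 - 9*p^2 + 24*p - 20)/(p^3 - 8*p^2 + 9*p + 18)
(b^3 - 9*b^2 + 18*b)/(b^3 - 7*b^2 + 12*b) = (b - 6)/(b - 4)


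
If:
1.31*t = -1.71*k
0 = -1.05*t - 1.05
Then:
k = 0.77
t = -1.00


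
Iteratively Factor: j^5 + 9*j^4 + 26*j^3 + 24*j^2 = (j + 2)*(j^4 + 7*j^3 + 12*j^2) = (j + 2)*(j + 3)*(j^3 + 4*j^2) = j*(j + 2)*(j + 3)*(j^2 + 4*j) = j*(j + 2)*(j + 3)*(j + 4)*(j)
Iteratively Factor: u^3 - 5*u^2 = (u - 5)*(u^2) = u*(u - 5)*(u)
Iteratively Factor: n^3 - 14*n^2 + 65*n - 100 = (n - 5)*(n^2 - 9*n + 20) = (n - 5)^2*(n - 4)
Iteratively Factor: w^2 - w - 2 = (w - 2)*(w + 1)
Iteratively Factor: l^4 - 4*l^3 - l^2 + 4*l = (l - 4)*(l^3 - l) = (l - 4)*(l + 1)*(l^2 - l) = (l - 4)*(l - 1)*(l + 1)*(l)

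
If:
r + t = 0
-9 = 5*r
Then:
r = -9/5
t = 9/5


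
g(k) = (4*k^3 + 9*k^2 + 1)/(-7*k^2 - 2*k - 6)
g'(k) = (14*k + 2)*(4*k^3 + 9*k^2 + 1)/(-7*k^2 - 2*k - 6)^2 + (12*k^2 + 18*k)/(-7*k^2 - 2*k - 6)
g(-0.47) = -0.39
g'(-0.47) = 0.61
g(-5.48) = 1.89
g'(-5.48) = -0.59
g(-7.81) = 3.25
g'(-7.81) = -0.58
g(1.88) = -1.72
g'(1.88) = -0.80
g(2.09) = -1.89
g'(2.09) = -0.76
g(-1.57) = -0.38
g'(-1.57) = -0.45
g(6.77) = -4.86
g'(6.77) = -0.59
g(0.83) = -0.76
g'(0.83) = -1.03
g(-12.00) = 5.67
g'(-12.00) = -0.58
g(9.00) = -6.17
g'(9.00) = -0.58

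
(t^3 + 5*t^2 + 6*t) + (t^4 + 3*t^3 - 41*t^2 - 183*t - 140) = t^4 + 4*t^3 - 36*t^2 - 177*t - 140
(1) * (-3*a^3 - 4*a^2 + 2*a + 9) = -3*a^3 - 4*a^2 + 2*a + 9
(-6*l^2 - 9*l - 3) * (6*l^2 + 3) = -36*l^4 - 54*l^3 - 36*l^2 - 27*l - 9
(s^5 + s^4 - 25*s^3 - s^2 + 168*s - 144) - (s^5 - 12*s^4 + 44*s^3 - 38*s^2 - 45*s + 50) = 13*s^4 - 69*s^3 + 37*s^2 + 213*s - 194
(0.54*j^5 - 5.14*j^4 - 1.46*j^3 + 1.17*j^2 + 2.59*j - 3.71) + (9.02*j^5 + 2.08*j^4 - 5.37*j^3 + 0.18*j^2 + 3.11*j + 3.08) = 9.56*j^5 - 3.06*j^4 - 6.83*j^3 + 1.35*j^2 + 5.7*j - 0.63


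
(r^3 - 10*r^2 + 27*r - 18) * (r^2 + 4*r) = r^5 - 6*r^4 - 13*r^3 + 90*r^2 - 72*r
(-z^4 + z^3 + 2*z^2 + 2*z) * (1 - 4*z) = 4*z^5 - 5*z^4 - 7*z^3 - 6*z^2 + 2*z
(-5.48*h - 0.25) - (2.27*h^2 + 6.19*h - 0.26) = -2.27*h^2 - 11.67*h + 0.01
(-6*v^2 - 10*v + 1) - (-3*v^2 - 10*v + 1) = -3*v^2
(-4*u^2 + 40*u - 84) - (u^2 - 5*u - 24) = -5*u^2 + 45*u - 60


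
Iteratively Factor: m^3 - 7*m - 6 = (m + 2)*(m^2 - 2*m - 3) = (m - 3)*(m + 2)*(m + 1)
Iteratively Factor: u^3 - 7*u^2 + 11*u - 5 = (u - 5)*(u^2 - 2*u + 1) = (u - 5)*(u - 1)*(u - 1)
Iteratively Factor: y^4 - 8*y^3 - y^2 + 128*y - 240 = (y - 4)*(y^3 - 4*y^2 - 17*y + 60) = (y - 4)*(y - 3)*(y^2 - y - 20) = (y - 5)*(y - 4)*(y - 3)*(y + 4)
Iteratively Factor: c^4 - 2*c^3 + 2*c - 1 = (c + 1)*(c^3 - 3*c^2 + 3*c - 1) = (c - 1)*(c + 1)*(c^2 - 2*c + 1) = (c - 1)^2*(c + 1)*(c - 1)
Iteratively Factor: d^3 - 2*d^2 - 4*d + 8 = (d - 2)*(d^2 - 4) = (d - 2)^2*(d + 2)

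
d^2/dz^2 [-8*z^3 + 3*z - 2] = -48*z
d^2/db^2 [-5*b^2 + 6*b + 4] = -10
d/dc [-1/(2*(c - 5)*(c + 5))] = c/((c - 5)^2*(c + 5)^2)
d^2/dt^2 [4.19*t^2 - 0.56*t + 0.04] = 8.38000000000000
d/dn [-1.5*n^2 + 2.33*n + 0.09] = 2.33 - 3.0*n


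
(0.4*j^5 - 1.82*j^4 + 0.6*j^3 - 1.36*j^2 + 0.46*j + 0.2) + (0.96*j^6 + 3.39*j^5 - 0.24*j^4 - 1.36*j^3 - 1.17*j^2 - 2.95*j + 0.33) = 0.96*j^6 + 3.79*j^5 - 2.06*j^4 - 0.76*j^3 - 2.53*j^2 - 2.49*j + 0.53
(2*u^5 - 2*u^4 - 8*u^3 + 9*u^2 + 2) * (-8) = -16*u^5 + 16*u^4 + 64*u^3 - 72*u^2 - 16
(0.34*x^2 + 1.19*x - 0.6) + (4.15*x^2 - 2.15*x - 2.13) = 4.49*x^2 - 0.96*x - 2.73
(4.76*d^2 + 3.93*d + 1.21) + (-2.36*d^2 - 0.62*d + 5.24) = 2.4*d^2 + 3.31*d + 6.45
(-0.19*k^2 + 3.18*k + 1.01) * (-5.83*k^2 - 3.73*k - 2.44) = 1.1077*k^4 - 17.8307*k^3 - 17.2861*k^2 - 11.5265*k - 2.4644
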